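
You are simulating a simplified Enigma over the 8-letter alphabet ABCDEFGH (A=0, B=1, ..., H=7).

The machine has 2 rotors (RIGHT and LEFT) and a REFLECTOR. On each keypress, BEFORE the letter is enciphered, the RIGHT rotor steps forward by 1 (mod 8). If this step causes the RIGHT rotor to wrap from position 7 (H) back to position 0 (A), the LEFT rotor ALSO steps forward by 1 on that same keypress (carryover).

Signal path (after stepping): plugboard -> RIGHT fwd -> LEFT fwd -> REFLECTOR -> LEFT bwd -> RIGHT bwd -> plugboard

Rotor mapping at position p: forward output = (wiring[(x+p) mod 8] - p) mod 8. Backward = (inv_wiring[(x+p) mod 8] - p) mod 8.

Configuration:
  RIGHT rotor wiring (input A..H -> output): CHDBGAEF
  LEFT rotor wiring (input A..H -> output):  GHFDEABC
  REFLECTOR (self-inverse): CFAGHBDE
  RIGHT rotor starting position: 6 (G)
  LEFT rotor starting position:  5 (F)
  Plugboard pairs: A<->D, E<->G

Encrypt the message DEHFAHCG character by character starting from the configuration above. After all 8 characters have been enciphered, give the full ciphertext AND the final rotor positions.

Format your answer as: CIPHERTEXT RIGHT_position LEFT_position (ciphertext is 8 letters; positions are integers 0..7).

Char 1 ('D'): step: R->7, L=5; D->plug->A->R->G->L->G->refl->D->L'->A->R'->C->plug->C
Char 2 ('E'): step: R->0, L->6 (L advanced); E->plug->G->R->E->L->H->refl->E->L'->B->R'->D->plug->A
Char 3 ('H'): step: R->1, L=6; H->plug->H->R->B->L->E->refl->H->L'->E->R'->G->plug->E
Char 4 ('F'): step: R->2, L=6; F->plug->F->R->D->L->B->refl->F->L'->F->R'->H->plug->H
Char 5 ('A'): step: R->3, L=6; A->plug->D->R->B->L->E->refl->H->L'->E->R'->G->plug->E
Char 6 ('H'): step: R->4, L=6; H->plug->H->R->F->L->F->refl->B->L'->D->R'->F->plug->F
Char 7 ('C'): step: R->5, L=6; C->plug->C->R->A->L->D->refl->G->L'->G->R'->F->plug->F
Char 8 ('G'): step: R->6, L=6; G->plug->E->R->F->L->F->refl->B->L'->D->R'->F->plug->F
Final: ciphertext=CAEHEFFF, RIGHT=6, LEFT=6

Answer: CAEHEFFF 6 6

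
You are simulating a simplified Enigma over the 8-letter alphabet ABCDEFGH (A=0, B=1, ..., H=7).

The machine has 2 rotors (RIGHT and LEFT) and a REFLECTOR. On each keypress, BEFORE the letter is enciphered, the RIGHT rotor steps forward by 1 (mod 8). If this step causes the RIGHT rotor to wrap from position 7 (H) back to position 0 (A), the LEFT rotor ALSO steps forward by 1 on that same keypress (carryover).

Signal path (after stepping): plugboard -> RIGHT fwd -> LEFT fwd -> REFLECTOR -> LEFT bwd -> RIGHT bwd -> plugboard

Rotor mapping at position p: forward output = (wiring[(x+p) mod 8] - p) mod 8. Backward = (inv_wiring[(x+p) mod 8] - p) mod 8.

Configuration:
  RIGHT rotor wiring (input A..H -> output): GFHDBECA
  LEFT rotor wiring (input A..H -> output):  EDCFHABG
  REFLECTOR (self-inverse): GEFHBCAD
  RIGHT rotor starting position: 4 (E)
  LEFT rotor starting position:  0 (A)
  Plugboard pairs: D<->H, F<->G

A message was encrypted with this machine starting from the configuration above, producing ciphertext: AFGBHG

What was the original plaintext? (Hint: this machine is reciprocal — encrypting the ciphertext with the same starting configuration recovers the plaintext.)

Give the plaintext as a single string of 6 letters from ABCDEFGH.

Char 1 ('A'): step: R->5, L=0; A->plug->A->R->H->L->G->refl->A->L'->F->R'->B->plug->B
Char 2 ('F'): step: R->6, L=0; F->plug->G->R->D->L->F->refl->C->L'->C->R'->B->plug->B
Char 3 ('G'): step: R->7, L=0; G->plug->F->R->C->L->C->refl->F->L'->D->R'->H->plug->D
Char 4 ('B'): step: R->0, L->1 (L advanced); B->plug->B->R->F->L->A->refl->G->L'->D->R'->D->plug->H
Char 5 ('H'): step: R->1, L=1; H->plug->D->R->A->L->C->refl->F->L'->G->R'->B->plug->B
Char 6 ('G'): step: R->2, L=1; G->plug->F->R->G->L->F->refl->C->L'->A->R'->E->plug->E

Answer: BBDHBE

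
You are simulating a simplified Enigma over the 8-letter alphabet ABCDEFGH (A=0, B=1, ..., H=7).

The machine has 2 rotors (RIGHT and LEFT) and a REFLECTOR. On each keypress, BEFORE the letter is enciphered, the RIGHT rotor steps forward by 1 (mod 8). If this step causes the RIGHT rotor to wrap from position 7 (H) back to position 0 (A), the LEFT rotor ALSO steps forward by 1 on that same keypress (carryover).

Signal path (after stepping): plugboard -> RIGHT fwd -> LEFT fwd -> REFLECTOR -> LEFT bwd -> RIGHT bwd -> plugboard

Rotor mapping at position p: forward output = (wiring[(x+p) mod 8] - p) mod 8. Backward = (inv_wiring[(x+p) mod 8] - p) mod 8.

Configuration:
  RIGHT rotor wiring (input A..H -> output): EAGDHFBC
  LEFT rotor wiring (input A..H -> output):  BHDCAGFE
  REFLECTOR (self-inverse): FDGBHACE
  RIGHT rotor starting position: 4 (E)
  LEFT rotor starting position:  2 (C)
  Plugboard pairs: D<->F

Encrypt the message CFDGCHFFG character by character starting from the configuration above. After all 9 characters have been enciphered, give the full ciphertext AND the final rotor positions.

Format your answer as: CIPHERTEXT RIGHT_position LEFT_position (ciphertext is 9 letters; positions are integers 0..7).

Answer: HDEEEDAEA 5 3

Derivation:
Char 1 ('C'): step: R->5, L=2; C->plug->C->R->F->L->C->refl->G->L'->C->R'->H->plug->H
Char 2 ('F'): step: R->6, L=2; F->plug->D->R->C->L->G->refl->C->L'->F->R'->F->plug->D
Char 3 ('D'): step: R->7, L=2; D->plug->F->R->A->L->B->refl->D->L'->E->R'->E->plug->E
Char 4 ('G'): step: R->0, L->3 (L advanced); G->plug->G->R->B->L->F->refl->A->L'->H->R'->E->plug->E
Char 5 ('C'): step: R->1, L=3; C->plug->C->R->C->L->D->refl->B->L'->E->R'->E->plug->E
Char 6 ('H'): step: R->2, L=3; H->plug->H->R->G->L->E->refl->H->L'->A->R'->F->plug->D
Char 7 ('F'): step: R->3, L=3; F->plug->D->R->G->L->E->refl->H->L'->A->R'->A->plug->A
Char 8 ('F'): step: R->4, L=3; F->plug->D->R->G->L->E->refl->H->L'->A->R'->E->plug->E
Char 9 ('G'): step: R->5, L=3; G->plug->G->R->G->L->E->refl->H->L'->A->R'->A->plug->A
Final: ciphertext=HDEEEDAEA, RIGHT=5, LEFT=3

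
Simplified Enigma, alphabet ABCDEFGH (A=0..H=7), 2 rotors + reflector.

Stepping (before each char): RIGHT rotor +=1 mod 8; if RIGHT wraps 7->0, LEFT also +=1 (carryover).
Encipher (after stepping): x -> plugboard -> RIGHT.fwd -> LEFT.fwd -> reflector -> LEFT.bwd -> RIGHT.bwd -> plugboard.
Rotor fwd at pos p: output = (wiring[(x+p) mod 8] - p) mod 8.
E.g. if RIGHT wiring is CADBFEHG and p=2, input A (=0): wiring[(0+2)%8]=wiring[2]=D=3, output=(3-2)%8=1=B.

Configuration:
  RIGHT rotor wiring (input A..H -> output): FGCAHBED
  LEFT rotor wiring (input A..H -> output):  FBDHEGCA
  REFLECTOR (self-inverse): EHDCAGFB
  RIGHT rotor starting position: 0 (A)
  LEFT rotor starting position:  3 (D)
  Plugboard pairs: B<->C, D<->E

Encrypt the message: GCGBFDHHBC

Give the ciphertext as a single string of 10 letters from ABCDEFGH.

Answer: AHEEHAGECH

Derivation:
Char 1 ('G'): step: R->1, L=3; G->plug->G->R->C->L->D->refl->C->L'->F->R'->A->plug->A
Char 2 ('C'): step: R->2, L=3; C->plug->B->R->G->L->G->refl->F->L'->E->R'->H->plug->H
Char 3 ('G'): step: R->3, L=3; G->plug->G->R->D->L->H->refl->B->L'->B->R'->D->plug->E
Char 4 ('B'): step: R->4, L=3; B->plug->C->R->A->L->E->refl->A->L'->H->R'->D->plug->E
Char 5 ('F'): step: R->5, L=3; F->plug->F->R->F->L->C->refl->D->L'->C->R'->H->plug->H
Char 6 ('D'): step: R->6, L=3; D->plug->E->R->E->L->F->refl->G->L'->G->R'->A->plug->A
Char 7 ('H'): step: R->7, L=3; H->plug->H->R->F->L->C->refl->D->L'->C->R'->G->plug->G
Char 8 ('H'): step: R->0, L->4 (L advanced); H->plug->H->R->D->L->E->refl->A->L'->A->R'->D->plug->E
Char 9 ('B'): step: R->1, L=4; B->plug->C->R->H->L->D->refl->C->L'->B->R'->B->plug->C
Char 10 ('C'): step: R->2, L=4; C->plug->B->R->G->L->H->refl->B->L'->E->R'->H->plug->H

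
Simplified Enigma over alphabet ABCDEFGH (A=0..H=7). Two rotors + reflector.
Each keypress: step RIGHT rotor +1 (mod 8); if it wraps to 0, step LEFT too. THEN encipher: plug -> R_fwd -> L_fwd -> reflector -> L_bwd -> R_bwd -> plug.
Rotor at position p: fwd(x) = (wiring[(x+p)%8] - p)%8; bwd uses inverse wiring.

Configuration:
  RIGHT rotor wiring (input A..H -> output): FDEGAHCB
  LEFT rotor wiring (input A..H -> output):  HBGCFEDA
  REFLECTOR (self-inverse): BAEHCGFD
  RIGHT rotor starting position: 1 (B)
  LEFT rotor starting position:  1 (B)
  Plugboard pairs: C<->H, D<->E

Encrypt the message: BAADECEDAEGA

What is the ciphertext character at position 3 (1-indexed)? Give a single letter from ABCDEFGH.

Char 1 ('B'): step: R->2, L=1; B->plug->B->R->E->L->D->refl->H->L'->G->R'->C->plug->H
Char 2 ('A'): step: R->3, L=1; A->plug->A->R->D->L->E->refl->C->L'->F->R'->B->plug->B
Char 3 ('A'): step: R->4, L=1; A->plug->A->R->E->L->D->refl->H->L'->G->R'->C->plug->H

H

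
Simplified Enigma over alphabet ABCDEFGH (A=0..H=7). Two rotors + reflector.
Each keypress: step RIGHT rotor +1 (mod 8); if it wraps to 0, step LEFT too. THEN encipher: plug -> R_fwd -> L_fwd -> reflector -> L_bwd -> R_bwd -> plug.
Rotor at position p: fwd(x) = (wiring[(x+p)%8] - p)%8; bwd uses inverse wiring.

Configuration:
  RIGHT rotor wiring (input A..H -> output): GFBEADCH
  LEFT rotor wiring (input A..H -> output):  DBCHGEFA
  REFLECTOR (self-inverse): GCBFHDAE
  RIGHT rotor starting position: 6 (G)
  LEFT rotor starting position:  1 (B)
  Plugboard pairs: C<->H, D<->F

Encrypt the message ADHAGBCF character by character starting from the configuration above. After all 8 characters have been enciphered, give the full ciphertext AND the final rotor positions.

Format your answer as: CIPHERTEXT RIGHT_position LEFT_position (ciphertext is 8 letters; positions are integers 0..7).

Char 1 ('A'): step: R->7, L=1; A->plug->A->R->A->L->A->refl->G->L'->C->R'->D->plug->F
Char 2 ('D'): step: R->0, L->2 (L advanced); D->plug->F->R->D->L->C->refl->B->L'->G->R'->A->plug->A
Char 3 ('H'): step: R->1, L=2; H->plug->C->R->D->L->C->refl->B->L'->G->R'->G->plug->G
Char 4 ('A'): step: R->2, L=2; A->plug->A->R->H->L->H->refl->E->L'->C->R'->B->plug->B
Char 5 ('G'): step: R->3, L=2; G->plug->G->R->C->L->E->refl->H->L'->H->R'->D->plug->F
Char 6 ('B'): step: R->4, L=2; B->plug->B->R->H->L->H->refl->E->L'->C->R'->E->plug->E
Char 7 ('C'): step: R->5, L=2; C->plug->H->R->D->L->C->refl->B->L'->G->R'->A->plug->A
Char 8 ('F'): step: R->6, L=2; F->plug->D->R->H->L->H->refl->E->L'->C->R'->G->plug->G
Final: ciphertext=FAGBFEAG, RIGHT=6, LEFT=2

Answer: FAGBFEAG 6 2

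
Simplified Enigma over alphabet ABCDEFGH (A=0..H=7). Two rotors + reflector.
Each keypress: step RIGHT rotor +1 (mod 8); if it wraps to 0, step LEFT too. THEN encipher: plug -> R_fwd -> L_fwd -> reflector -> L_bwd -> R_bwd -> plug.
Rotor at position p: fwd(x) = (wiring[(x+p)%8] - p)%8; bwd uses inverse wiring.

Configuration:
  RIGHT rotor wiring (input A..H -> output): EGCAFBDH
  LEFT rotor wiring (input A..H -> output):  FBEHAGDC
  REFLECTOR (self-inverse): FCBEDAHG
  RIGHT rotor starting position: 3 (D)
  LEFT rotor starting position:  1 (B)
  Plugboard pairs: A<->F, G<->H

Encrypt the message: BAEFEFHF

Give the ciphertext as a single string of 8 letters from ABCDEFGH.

Answer: HBDGABDA

Derivation:
Char 1 ('B'): step: R->4, L=1; B->plug->B->R->F->L->C->refl->B->L'->G->R'->G->plug->H
Char 2 ('A'): step: R->5, L=1; A->plug->F->R->F->L->C->refl->B->L'->G->R'->B->plug->B
Char 3 ('E'): step: R->6, L=1; E->plug->E->R->E->L->F->refl->A->L'->A->R'->D->plug->D
Char 4 ('F'): step: R->7, L=1; F->plug->A->R->A->L->A->refl->F->L'->E->R'->H->plug->G
Char 5 ('E'): step: R->0, L->2 (L advanced); E->plug->E->R->F->L->A->refl->F->L'->B->R'->F->plug->A
Char 6 ('F'): step: R->1, L=2; F->plug->A->R->F->L->A->refl->F->L'->B->R'->B->plug->B
Char 7 ('H'): step: R->2, L=2; H->plug->G->R->C->L->G->refl->H->L'->H->R'->D->plug->D
Char 8 ('F'): step: R->3, L=2; F->plug->A->R->F->L->A->refl->F->L'->B->R'->F->plug->A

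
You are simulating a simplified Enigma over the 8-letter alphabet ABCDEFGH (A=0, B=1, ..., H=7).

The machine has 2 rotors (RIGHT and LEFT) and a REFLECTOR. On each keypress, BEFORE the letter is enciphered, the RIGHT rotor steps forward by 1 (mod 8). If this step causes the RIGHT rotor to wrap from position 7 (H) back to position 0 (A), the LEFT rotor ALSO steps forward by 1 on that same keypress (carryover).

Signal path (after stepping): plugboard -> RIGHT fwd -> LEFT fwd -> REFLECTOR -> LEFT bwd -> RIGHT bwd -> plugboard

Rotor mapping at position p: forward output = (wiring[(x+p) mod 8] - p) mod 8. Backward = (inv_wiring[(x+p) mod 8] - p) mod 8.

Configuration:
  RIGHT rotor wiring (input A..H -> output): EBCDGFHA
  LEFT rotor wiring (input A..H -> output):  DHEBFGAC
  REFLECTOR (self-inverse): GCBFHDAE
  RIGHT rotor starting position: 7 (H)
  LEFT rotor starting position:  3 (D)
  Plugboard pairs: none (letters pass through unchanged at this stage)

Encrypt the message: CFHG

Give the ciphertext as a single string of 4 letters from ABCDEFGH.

Char 1 ('C'): step: R->0, L->4 (L advanced); C->plug->C->R->C->L->E->refl->H->L'->E->R'->A->plug->A
Char 2 ('F'): step: R->1, L=4; F->plug->F->R->G->L->A->refl->G->L'->D->R'->H->plug->H
Char 3 ('H'): step: R->2, L=4; H->plug->H->R->H->L->F->refl->D->L'->F->R'->E->plug->E
Char 4 ('G'): step: R->3, L=4; G->plug->G->R->G->L->A->refl->G->L'->D->R'->B->plug->B

Answer: AHEB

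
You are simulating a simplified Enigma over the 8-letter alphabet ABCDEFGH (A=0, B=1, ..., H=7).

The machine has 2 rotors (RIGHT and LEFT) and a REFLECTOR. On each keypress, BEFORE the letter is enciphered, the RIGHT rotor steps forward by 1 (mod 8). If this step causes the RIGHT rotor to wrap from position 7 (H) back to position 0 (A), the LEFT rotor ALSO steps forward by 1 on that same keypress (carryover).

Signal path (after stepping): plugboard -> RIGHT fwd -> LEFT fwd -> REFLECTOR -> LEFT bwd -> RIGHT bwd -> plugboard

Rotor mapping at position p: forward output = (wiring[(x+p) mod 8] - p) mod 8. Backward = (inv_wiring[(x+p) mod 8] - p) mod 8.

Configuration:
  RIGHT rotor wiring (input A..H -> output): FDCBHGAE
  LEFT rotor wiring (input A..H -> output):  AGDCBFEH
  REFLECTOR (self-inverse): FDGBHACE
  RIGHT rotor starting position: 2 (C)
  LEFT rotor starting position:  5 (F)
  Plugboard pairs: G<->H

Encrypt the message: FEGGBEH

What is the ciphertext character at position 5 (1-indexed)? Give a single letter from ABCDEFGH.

Char 1 ('F'): step: R->3, L=5; F->plug->F->R->C->L->C->refl->G->L'->F->R'->D->plug->D
Char 2 ('E'): step: R->4, L=5; E->plug->E->R->B->L->H->refl->E->L'->H->R'->F->plug->F
Char 3 ('G'): step: R->5, L=5; G->plug->H->R->C->L->C->refl->G->L'->F->R'->F->plug->F
Char 4 ('G'): step: R->6, L=5; G->plug->H->R->A->L->A->refl->F->L'->G->R'->B->plug->B
Char 5 ('B'): step: R->7, L=5; B->plug->B->R->G->L->F->refl->A->L'->A->R'->F->plug->F

F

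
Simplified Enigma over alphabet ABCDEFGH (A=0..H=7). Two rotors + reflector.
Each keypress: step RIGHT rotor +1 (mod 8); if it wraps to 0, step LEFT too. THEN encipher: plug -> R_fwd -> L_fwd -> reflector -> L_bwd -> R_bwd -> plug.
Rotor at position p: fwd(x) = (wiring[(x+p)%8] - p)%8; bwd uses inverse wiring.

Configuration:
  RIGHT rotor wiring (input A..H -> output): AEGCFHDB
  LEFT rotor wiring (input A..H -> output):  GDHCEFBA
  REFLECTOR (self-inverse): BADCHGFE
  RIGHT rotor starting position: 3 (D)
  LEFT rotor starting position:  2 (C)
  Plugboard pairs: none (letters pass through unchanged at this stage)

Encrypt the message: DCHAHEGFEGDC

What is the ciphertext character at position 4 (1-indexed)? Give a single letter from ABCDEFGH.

Char 1 ('D'): step: R->4, L=2; D->plug->D->R->F->L->G->refl->F->L'->A->R'->F->plug->F
Char 2 ('C'): step: R->5, L=2; C->plug->C->R->E->L->H->refl->E->L'->G->R'->B->plug->B
Char 3 ('H'): step: R->6, L=2; H->plug->H->R->B->L->A->refl->B->L'->H->R'->G->plug->G
Char 4 ('A'): step: R->7, L=2; A->plug->A->R->C->L->C->refl->D->L'->D->R'->E->plug->E

E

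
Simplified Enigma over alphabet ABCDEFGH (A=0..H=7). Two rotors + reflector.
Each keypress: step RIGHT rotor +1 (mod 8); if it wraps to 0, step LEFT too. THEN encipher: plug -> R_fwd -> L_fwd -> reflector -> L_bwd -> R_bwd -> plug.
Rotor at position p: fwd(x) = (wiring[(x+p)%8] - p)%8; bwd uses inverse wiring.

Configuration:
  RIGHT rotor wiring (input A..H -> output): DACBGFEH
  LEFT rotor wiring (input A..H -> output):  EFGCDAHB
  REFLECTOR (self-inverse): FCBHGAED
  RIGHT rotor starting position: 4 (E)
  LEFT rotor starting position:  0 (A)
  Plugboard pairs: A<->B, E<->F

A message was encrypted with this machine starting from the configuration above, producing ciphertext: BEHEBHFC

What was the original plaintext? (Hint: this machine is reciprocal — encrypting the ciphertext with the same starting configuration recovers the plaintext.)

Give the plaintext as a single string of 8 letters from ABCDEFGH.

Char 1 ('B'): step: R->5, L=0; B->plug->A->R->A->L->E->refl->G->L'->C->R'->C->plug->C
Char 2 ('E'): step: R->6, L=0; E->plug->F->R->D->L->C->refl->B->L'->H->R'->H->plug->H
Char 3 ('H'): step: R->7, L=0; H->plug->H->R->F->L->A->refl->F->L'->B->R'->C->plug->C
Char 4 ('E'): step: R->0, L->1 (L advanced); E->plug->F->R->F->L->G->refl->E->L'->A->R'->B->plug->A
Char 5 ('B'): step: R->1, L=1; B->plug->A->R->H->L->D->refl->H->L'->E->R'->E->plug->F
Char 6 ('H'): step: R->2, L=1; H->plug->H->R->G->L->A->refl->F->L'->B->R'->G->plug->G
Char 7 ('F'): step: R->3, L=1; F->plug->E->R->E->L->H->refl->D->L'->H->R'->H->plug->H
Char 8 ('C'): step: R->4, L=1; C->plug->C->R->A->L->E->refl->G->L'->F->R'->H->plug->H

Answer: CHCAFGHH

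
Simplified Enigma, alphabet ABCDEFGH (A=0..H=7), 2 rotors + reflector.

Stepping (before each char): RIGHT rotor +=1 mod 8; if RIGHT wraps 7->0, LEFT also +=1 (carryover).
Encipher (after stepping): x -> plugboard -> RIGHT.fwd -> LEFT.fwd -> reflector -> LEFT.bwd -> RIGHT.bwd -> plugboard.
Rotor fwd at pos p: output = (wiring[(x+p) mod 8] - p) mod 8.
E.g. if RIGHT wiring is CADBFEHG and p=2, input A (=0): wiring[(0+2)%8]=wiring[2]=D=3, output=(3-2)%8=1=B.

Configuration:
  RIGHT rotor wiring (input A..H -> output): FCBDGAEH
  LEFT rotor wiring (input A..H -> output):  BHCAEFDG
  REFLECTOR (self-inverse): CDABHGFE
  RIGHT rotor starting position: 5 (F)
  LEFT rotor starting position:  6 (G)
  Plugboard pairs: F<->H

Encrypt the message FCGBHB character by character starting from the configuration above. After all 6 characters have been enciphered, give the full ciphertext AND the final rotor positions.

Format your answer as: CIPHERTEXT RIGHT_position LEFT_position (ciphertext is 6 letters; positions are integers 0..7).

Char 1 ('F'): step: R->6, L=6; F->plug->H->R->C->L->D->refl->B->L'->D->R'->E->plug->E
Char 2 ('C'): step: R->7, L=6; C->plug->C->R->D->L->B->refl->D->L'->C->R'->D->plug->D
Char 3 ('G'): step: R->0, L->7 (L advanced); G->plug->G->R->E->L->B->refl->D->L'->D->R'->D->plug->D
Char 4 ('B'): step: R->1, L=7; B->plug->B->R->A->L->H->refl->E->L'->H->R'->E->plug->E
Char 5 ('H'): step: R->2, L=7; H->plug->F->R->F->L->F->refl->G->L'->G->R'->D->plug->D
Char 6 ('B'): step: R->3, L=7; B->plug->B->R->D->L->D->refl->B->L'->E->R'->E->plug->E
Final: ciphertext=EDDEDE, RIGHT=3, LEFT=7

Answer: EDDEDE 3 7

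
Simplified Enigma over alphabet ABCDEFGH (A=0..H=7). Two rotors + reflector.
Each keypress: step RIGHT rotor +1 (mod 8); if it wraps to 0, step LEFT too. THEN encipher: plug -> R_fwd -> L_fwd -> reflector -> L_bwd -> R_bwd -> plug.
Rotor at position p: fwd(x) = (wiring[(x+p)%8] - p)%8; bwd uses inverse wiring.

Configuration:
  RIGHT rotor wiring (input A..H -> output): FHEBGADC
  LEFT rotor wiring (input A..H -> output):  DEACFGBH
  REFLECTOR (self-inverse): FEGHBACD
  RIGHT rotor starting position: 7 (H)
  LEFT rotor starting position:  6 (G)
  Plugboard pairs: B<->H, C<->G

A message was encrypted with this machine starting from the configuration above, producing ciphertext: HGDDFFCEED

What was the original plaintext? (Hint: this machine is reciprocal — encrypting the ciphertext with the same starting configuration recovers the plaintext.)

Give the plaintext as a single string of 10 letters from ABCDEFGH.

Answer: AFGFEGBGDH

Derivation:
Char 1 ('H'): step: R->0, L->7 (L advanced); H->plug->B->R->H->L->C->refl->G->L'->F->R'->A->plug->A
Char 2 ('G'): step: R->1, L=7; G->plug->C->R->A->L->A->refl->F->L'->C->R'->F->plug->F
Char 3 ('D'): step: R->2, L=7; D->plug->D->R->G->L->H->refl->D->L'->E->R'->C->plug->G
Char 4 ('D'): step: R->3, L=7; D->plug->D->R->A->L->A->refl->F->L'->C->R'->F->plug->F
Char 5 ('F'): step: R->4, L=7; F->plug->F->R->D->L->B->refl->E->L'->B->R'->E->plug->E
Char 6 ('F'): step: R->5, L=7; F->plug->F->R->H->L->C->refl->G->L'->F->R'->C->plug->G
Char 7 ('C'): step: R->6, L=7; C->plug->G->R->A->L->A->refl->F->L'->C->R'->H->plug->B
Char 8 ('E'): step: R->7, L=7; E->plug->E->R->C->L->F->refl->A->L'->A->R'->C->plug->G
Char 9 ('E'): step: R->0, L->0 (L advanced); E->plug->E->R->G->L->B->refl->E->L'->B->R'->D->plug->D
Char 10 ('D'): step: R->1, L=0; D->plug->D->R->F->L->G->refl->C->L'->D->R'->B->plug->H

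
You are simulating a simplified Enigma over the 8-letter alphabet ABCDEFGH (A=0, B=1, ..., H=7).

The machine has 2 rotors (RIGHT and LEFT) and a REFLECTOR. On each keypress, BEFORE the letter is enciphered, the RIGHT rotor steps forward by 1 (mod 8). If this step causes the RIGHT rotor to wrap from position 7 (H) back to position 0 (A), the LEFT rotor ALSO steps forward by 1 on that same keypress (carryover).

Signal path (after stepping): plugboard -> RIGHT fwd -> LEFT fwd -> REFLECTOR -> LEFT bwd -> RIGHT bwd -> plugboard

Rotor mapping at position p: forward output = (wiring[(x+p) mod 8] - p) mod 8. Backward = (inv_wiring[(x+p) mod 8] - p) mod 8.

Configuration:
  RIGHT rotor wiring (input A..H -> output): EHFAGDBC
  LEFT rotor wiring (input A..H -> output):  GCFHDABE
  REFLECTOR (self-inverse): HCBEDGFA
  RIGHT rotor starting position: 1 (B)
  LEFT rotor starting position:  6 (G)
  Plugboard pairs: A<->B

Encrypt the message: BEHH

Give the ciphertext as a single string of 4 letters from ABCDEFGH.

Answer: FBBB

Derivation:
Char 1 ('B'): step: R->2, L=6; B->plug->A->R->D->L->E->refl->D->L'->A->R'->F->plug->F
Char 2 ('E'): step: R->3, L=6; E->plug->E->R->H->L->C->refl->B->L'->F->R'->A->plug->B
Char 3 ('H'): step: R->4, L=6; H->plug->H->R->E->L->H->refl->A->L'->C->R'->A->plug->B
Char 4 ('H'): step: R->5, L=6; H->plug->H->R->B->L->G->refl->F->L'->G->R'->A->plug->B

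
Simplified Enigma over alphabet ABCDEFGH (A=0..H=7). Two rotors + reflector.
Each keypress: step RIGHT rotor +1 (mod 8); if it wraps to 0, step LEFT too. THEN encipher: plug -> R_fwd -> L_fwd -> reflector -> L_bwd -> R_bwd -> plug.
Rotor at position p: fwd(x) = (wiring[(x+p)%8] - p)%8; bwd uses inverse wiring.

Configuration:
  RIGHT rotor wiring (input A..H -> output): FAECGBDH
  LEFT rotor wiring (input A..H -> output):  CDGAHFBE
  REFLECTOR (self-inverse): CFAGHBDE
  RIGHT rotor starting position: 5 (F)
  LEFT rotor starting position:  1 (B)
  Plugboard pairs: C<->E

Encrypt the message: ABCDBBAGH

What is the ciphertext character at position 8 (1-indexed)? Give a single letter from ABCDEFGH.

Char 1 ('A'): step: R->6, L=1; A->plug->A->R->F->L->A->refl->C->L'->A->R'->G->plug->G
Char 2 ('B'): step: R->7, L=1; B->plug->B->R->G->L->D->refl->G->L'->D->R'->E->plug->C
Char 3 ('C'): step: R->0, L->2 (L advanced); C->plug->E->R->G->L->A->refl->C->L'->F->R'->A->plug->A
Char 4 ('D'): step: R->1, L=2; D->plug->D->R->F->L->C->refl->A->L'->G->R'->G->plug->G
Char 5 ('B'): step: R->2, L=2; B->plug->B->R->A->L->E->refl->H->L'->E->R'->C->plug->E
Char 6 ('B'): step: R->3, L=2; B->plug->B->R->D->L->D->refl->G->L'->B->R'->H->plug->H
Char 7 ('A'): step: R->4, L=2; A->plug->A->R->C->L->F->refl->B->L'->H->R'->C->plug->E
Char 8 ('G'): step: R->5, L=2; G->plug->G->R->F->L->C->refl->A->L'->G->R'->B->plug->B

B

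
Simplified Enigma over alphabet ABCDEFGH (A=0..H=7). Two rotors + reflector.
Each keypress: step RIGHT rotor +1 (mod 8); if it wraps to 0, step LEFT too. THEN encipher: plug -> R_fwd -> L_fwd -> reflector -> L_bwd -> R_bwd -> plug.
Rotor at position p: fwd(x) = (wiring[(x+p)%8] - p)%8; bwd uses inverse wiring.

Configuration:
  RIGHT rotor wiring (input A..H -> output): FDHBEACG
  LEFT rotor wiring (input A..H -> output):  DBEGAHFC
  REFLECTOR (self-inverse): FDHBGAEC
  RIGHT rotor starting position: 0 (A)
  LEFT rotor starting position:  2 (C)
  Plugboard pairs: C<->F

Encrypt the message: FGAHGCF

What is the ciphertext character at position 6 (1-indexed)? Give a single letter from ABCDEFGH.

Char 1 ('F'): step: R->1, L=2; F->plug->C->R->A->L->C->refl->H->L'->H->R'->E->plug->E
Char 2 ('G'): step: R->2, L=2; G->plug->G->R->D->L->F->refl->A->L'->F->R'->A->plug->A
Char 3 ('A'): step: R->3, L=2; A->plug->A->R->G->L->B->refl->D->L'->E->R'->H->plug->H
Char 4 ('H'): step: R->4, L=2; H->plug->H->R->F->L->A->refl->F->L'->D->R'->G->plug->G
Char 5 ('G'): step: R->5, L=2; G->plug->G->R->E->L->D->refl->B->L'->G->R'->E->plug->E
Char 6 ('C'): step: R->6, L=2; C->plug->F->R->D->L->F->refl->A->L'->F->R'->D->plug->D

D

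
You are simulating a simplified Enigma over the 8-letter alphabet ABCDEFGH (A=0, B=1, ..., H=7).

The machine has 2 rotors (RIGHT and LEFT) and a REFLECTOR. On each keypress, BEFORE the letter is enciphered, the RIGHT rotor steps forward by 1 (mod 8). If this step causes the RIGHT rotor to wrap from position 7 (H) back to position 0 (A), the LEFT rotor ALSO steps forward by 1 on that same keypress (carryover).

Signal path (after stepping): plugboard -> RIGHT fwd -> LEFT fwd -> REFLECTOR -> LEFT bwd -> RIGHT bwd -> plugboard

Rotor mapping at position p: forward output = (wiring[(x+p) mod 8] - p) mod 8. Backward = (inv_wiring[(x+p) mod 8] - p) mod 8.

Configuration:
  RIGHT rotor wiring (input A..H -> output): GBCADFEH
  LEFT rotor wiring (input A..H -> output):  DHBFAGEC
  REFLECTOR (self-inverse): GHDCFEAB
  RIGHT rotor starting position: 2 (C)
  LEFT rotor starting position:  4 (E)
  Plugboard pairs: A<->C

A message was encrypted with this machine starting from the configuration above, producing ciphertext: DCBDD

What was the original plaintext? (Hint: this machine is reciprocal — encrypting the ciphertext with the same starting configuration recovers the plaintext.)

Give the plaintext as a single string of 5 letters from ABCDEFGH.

Char 1 ('D'): step: R->3, L=4; D->plug->D->R->B->L->C->refl->D->L'->F->R'->A->plug->C
Char 2 ('C'): step: R->4, L=4; C->plug->A->R->H->L->B->refl->H->L'->E->R'->H->plug->H
Char 3 ('B'): step: R->5, L=4; B->plug->B->R->H->L->B->refl->H->L'->E->R'->E->plug->E
Char 4 ('D'): step: R->6, L=4; D->plug->D->R->D->L->G->refl->A->L'->C->R'->F->plug->F
Char 5 ('D'): step: R->7, L=4; D->plug->D->R->D->L->G->refl->A->L'->C->R'->C->plug->A

Answer: CHEFA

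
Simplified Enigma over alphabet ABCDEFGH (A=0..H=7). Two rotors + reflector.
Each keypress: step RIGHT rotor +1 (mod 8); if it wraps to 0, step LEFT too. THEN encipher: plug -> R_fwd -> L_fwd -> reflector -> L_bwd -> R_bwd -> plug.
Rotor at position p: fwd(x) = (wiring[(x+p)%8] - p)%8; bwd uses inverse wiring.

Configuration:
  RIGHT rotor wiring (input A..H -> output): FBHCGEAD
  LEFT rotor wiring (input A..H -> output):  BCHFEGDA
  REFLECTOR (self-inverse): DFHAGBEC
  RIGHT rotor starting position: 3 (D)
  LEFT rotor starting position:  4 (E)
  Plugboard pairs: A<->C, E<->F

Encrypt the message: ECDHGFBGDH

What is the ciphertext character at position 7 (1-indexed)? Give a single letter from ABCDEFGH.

Char 1 ('E'): step: R->4, L=4; E->plug->F->R->F->L->G->refl->E->L'->D->R'->G->plug->G
Char 2 ('C'): step: R->5, L=4; C->plug->A->R->H->L->B->refl->F->L'->E->R'->E->plug->F
Char 3 ('D'): step: R->6, L=4; D->plug->D->R->D->L->E->refl->G->L'->F->R'->B->plug->B
Char 4 ('H'): step: R->7, L=4; H->plug->H->R->B->L->C->refl->H->L'->C->R'->C->plug->A
Char 5 ('G'): step: R->0, L->5 (L advanced); G->plug->G->R->A->L->B->refl->F->L'->E->R'->F->plug->E
Char 6 ('F'): step: R->1, L=5; F->plug->E->R->D->L->E->refl->G->L'->B->R'->C->plug->A
Char 7 ('B'): step: R->2, L=5; B->plug->B->R->A->L->B->refl->F->L'->E->R'->C->plug->A

A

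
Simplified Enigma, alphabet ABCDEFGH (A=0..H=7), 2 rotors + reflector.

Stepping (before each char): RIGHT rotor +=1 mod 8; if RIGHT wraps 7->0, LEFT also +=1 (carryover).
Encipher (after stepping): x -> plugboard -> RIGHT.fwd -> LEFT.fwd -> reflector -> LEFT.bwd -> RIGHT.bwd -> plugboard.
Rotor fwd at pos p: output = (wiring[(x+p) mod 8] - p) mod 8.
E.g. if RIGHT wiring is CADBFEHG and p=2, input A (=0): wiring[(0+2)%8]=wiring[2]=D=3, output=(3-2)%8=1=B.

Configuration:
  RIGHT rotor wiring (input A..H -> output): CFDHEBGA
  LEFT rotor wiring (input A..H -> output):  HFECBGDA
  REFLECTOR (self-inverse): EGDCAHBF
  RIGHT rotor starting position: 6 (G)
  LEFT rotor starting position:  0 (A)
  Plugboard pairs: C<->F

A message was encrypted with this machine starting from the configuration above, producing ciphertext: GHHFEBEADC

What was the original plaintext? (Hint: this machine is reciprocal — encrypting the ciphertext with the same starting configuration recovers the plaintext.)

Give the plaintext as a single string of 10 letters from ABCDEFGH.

Char 1 ('G'): step: R->7, L=0; G->plug->G->R->C->L->E->refl->A->L'->H->R'->H->plug->H
Char 2 ('H'): step: R->0, L->1 (L advanced); H->plug->H->R->A->L->E->refl->A->L'->D->R'->C->plug->F
Char 3 ('H'): step: R->1, L=1; H->plug->H->R->B->L->D->refl->C->L'->F->R'->F->plug->C
Char 4 ('F'): step: R->2, L=1; F->plug->C->R->C->L->B->refl->G->L'->H->R'->D->plug->D
Char 5 ('E'): step: R->3, L=1; E->plug->E->R->F->L->C->refl->D->L'->B->R'->B->plug->B
Char 6 ('B'): step: R->4, L=1; B->plug->B->R->F->L->C->refl->D->L'->B->R'->F->plug->C
Char 7 ('E'): step: R->5, L=1; E->plug->E->R->A->L->E->refl->A->L'->D->R'->C->plug->F
Char 8 ('A'): step: R->6, L=1; A->plug->A->R->A->L->E->refl->A->L'->D->R'->H->plug->H
Char 9 ('D'): step: R->7, L=1; D->plug->D->R->E->L->F->refl->H->L'->G->R'->C->plug->F
Char 10 ('C'): step: R->0, L->2 (L advanced); C->plug->F->R->B->L->A->refl->E->L'->D->R'->C->plug->F

Answer: HFCDBCFHFF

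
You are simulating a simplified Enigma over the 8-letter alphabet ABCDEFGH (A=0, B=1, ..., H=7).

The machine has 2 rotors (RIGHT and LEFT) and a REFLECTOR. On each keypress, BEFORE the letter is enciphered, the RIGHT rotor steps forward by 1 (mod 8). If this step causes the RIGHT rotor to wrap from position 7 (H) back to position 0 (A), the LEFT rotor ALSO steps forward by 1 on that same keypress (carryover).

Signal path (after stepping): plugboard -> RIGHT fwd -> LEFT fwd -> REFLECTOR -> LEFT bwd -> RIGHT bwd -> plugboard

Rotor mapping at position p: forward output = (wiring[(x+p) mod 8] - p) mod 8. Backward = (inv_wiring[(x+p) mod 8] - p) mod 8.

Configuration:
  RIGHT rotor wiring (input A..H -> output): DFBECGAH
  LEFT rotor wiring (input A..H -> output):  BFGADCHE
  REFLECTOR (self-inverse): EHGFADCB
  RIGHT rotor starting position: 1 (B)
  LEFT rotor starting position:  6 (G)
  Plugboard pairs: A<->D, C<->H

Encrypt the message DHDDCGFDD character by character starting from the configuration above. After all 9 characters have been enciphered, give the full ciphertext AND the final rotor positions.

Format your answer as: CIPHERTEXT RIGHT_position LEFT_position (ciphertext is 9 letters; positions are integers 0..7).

Char 1 ('D'): step: R->2, L=6; D->plug->A->R->H->L->E->refl->A->L'->E->R'->D->plug->A
Char 2 ('H'): step: R->3, L=6; H->plug->C->R->D->L->H->refl->B->L'->A->R'->F->plug->F
Char 3 ('D'): step: R->4, L=6; D->plug->A->R->G->L->F->refl->D->L'->C->R'->B->plug->B
Char 4 ('D'): step: R->5, L=6; D->plug->A->R->B->L->G->refl->C->L'->F->R'->H->plug->C
Char 5 ('C'): step: R->6, L=6; C->plug->H->R->A->L->B->refl->H->L'->D->R'->E->plug->E
Char 6 ('G'): step: R->7, L=6; G->plug->G->R->H->L->E->refl->A->L'->E->R'->B->plug->B
Char 7 ('F'): step: R->0, L->7 (L advanced); F->plug->F->R->G->L->D->refl->F->L'->A->R'->G->plug->G
Char 8 ('D'): step: R->1, L=7; D->plug->A->R->E->L->B->refl->H->L'->D->R'->C->plug->H
Char 9 ('D'): step: R->2, L=7; D->plug->A->R->H->L->A->refl->E->L'->F->R'->F->plug->F
Final: ciphertext=AFBCEBGHF, RIGHT=2, LEFT=7

Answer: AFBCEBGHF 2 7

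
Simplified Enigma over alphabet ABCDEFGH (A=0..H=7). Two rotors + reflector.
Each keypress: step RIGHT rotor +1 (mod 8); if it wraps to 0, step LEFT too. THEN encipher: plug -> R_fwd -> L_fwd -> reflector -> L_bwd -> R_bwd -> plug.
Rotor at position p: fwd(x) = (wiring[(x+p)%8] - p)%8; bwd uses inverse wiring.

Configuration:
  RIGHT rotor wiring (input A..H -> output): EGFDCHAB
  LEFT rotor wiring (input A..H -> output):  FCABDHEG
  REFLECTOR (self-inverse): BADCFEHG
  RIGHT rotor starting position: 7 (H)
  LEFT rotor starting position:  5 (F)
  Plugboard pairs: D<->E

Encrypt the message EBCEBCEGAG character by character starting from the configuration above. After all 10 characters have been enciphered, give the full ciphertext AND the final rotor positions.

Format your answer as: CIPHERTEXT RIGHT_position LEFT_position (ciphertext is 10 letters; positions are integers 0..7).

Char 1 ('E'): step: R->0, L->6 (L advanced); E->plug->D->R->D->L->E->refl->F->L'->G->R'->B->plug->B
Char 2 ('B'): step: R->1, L=6; B->plug->B->R->E->L->C->refl->D->L'->F->R'->A->plug->A
Char 3 ('C'): step: R->2, L=6; C->plug->C->R->A->L->G->refl->H->L'->C->R'->G->plug->G
Char 4 ('E'): step: R->3, L=6; E->plug->D->R->F->L->D->refl->C->L'->E->R'->C->plug->C
Char 5 ('B'): step: R->4, L=6; B->plug->B->R->D->L->E->refl->F->L'->G->R'->A->plug->A
Char 6 ('C'): step: R->5, L=6; C->plug->C->R->E->L->C->refl->D->L'->F->R'->H->plug->H
Char 7 ('E'): step: R->6, L=6; E->plug->D->R->A->L->G->refl->H->L'->C->R'->A->plug->A
Char 8 ('G'): step: R->7, L=6; G->plug->G->R->A->L->G->refl->H->L'->C->R'->A->plug->A
Char 9 ('A'): step: R->0, L->7 (L advanced); A->plug->A->R->E->L->C->refl->D->L'->C->R'->E->plug->D
Char 10 ('G'): step: R->1, L=7; G->plug->G->R->A->L->H->refl->G->L'->B->R'->D->plug->E
Final: ciphertext=BAGCAHAADE, RIGHT=1, LEFT=7

Answer: BAGCAHAADE 1 7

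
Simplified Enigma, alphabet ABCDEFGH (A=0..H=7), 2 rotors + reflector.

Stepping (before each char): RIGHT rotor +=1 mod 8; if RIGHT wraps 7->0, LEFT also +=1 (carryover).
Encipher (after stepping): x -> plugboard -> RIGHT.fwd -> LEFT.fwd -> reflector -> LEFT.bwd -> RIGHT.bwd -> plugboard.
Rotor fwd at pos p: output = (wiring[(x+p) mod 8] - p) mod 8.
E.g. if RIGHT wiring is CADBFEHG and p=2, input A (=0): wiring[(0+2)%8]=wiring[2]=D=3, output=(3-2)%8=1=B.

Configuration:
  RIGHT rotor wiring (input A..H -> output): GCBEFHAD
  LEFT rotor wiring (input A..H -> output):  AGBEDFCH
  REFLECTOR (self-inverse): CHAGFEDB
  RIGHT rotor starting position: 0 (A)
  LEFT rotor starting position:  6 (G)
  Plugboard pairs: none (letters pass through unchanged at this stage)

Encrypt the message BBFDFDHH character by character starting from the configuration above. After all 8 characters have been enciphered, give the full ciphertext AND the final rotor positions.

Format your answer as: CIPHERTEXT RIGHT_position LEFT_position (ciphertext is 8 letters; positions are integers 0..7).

Char 1 ('B'): step: R->1, L=6; B->plug->B->R->A->L->E->refl->F->L'->G->R'->E->plug->E
Char 2 ('B'): step: R->2, L=6; B->plug->B->R->C->L->C->refl->A->L'->D->R'->C->plug->C
Char 3 ('F'): step: R->3, L=6; F->plug->F->R->D->L->A->refl->C->L'->C->R'->B->plug->B
Char 4 ('D'): step: R->4, L=6; D->plug->D->R->H->L->H->refl->B->L'->B->R'->A->plug->A
Char 5 ('F'): step: R->5, L=6; F->plug->F->R->E->L->D->refl->G->L'->F->R'->E->plug->E
Char 6 ('D'): step: R->6, L=6; D->plug->D->R->E->L->D->refl->G->L'->F->R'->B->plug->B
Char 7 ('H'): step: R->7, L=6; H->plug->H->R->B->L->B->refl->H->L'->H->R'->B->plug->B
Char 8 ('H'): step: R->0, L->7 (L advanced); H->plug->H->R->D->L->C->refl->A->L'->A->R'->G->plug->G
Final: ciphertext=ECBAEBBG, RIGHT=0, LEFT=7

Answer: ECBAEBBG 0 7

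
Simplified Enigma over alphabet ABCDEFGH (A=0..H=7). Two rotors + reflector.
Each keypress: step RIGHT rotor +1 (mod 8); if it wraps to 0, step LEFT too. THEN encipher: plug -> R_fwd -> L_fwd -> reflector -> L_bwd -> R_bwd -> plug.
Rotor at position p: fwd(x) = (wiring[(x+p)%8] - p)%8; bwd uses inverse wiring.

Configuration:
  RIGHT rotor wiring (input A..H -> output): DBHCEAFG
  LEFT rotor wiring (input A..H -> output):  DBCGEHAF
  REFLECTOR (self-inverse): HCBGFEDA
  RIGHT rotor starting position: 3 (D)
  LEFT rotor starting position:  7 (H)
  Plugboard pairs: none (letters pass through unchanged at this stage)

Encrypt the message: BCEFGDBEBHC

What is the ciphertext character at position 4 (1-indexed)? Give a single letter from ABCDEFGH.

Char 1 ('B'): step: R->4, L=7; B->plug->B->R->E->L->H->refl->A->L'->G->R'->H->plug->H
Char 2 ('C'): step: R->5, L=7; C->plug->C->R->B->L->E->refl->F->L'->F->R'->G->plug->G
Char 3 ('E'): step: R->6, L=7; E->plug->E->R->B->L->E->refl->F->L'->F->R'->C->plug->C
Char 4 ('F'): step: R->7, L=7; F->plug->F->R->F->L->F->refl->E->L'->B->R'->G->plug->G

G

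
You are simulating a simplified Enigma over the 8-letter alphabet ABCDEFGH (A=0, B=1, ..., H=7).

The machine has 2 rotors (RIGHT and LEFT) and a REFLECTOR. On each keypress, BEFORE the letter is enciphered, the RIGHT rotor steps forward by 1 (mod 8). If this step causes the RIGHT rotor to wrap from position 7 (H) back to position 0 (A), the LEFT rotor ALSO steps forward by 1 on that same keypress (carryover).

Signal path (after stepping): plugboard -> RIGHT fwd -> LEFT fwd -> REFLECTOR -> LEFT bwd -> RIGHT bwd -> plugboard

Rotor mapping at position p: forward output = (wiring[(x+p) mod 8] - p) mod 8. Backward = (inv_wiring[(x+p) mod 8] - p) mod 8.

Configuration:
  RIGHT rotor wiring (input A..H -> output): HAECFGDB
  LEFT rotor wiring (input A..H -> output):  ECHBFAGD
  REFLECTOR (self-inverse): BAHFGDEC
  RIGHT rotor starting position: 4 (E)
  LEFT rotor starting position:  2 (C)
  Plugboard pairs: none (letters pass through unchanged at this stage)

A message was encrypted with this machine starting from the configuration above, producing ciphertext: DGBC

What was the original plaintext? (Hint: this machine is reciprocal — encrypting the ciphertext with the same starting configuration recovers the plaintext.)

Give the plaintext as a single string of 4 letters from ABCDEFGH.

Char 1 ('D'): step: R->5, L=2; D->plug->D->R->C->L->D->refl->F->L'->A->R'->H->plug->H
Char 2 ('G'): step: R->6, L=2; G->plug->G->R->H->L->A->refl->B->L'->F->R'->A->plug->A
Char 3 ('B'): step: R->7, L=2; B->plug->B->R->A->L->F->refl->D->L'->C->R'->A->plug->A
Char 4 ('C'): step: R->0, L->3 (L advanced); C->plug->C->R->E->L->A->refl->B->L'->F->R'->E->plug->E

Answer: HAAE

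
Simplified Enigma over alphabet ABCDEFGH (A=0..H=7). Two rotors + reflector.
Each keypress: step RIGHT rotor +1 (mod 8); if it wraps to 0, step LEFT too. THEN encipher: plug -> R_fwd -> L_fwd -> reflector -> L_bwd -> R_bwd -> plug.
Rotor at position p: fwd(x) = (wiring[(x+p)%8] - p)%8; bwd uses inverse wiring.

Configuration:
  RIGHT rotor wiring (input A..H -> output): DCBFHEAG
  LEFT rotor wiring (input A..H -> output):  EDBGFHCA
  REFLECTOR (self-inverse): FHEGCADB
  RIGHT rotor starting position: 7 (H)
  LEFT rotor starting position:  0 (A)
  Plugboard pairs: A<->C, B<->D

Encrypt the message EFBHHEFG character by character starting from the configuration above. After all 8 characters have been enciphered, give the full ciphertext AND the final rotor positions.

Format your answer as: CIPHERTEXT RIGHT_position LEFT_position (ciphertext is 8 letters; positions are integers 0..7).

Answer: FAGBBBBE 7 1

Derivation:
Char 1 ('E'): step: R->0, L->1 (L advanced); E->plug->E->R->H->L->D->refl->G->L'->E->R'->F->plug->F
Char 2 ('F'): step: R->1, L=1; F->plug->F->R->H->L->D->refl->G->L'->E->R'->C->plug->A
Char 3 ('B'): step: R->2, L=1; B->plug->D->R->C->L->F->refl->A->L'->B->R'->G->plug->G
Char 4 ('H'): step: R->3, L=1; H->plug->H->R->G->L->H->refl->B->L'->F->R'->D->plug->B
Char 5 ('H'): step: R->4, L=1; H->plug->H->R->B->L->A->refl->F->L'->C->R'->D->plug->B
Char 6 ('E'): step: R->5, L=1; E->plug->E->R->F->L->B->refl->H->L'->G->R'->D->plug->B
Char 7 ('F'): step: R->6, L=1; F->plug->F->R->H->L->D->refl->G->L'->E->R'->D->plug->B
Char 8 ('G'): step: R->7, L=1; G->plug->G->R->F->L->B->refl->H->L'->G->R'->E->plug->E
Final: ciphertext=FAGBBBBE, RIGHT=7, LEFT=1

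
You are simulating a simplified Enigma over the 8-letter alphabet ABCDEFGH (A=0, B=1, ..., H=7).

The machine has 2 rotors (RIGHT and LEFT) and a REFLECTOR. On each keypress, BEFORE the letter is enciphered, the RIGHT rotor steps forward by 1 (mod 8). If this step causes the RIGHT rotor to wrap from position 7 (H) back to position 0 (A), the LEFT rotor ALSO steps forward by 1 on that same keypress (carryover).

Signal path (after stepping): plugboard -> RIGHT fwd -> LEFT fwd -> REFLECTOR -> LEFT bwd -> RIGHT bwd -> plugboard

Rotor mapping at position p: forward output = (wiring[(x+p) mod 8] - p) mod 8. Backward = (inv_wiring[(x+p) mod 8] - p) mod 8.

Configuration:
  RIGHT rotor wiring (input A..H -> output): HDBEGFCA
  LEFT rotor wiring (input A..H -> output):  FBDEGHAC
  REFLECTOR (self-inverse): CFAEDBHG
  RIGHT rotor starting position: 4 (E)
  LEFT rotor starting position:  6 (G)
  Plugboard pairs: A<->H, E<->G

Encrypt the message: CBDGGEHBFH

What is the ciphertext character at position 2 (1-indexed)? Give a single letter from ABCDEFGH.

Char 1 ('C'): step: R->5, L=6; C->plug->C->R->D->L->D->refl->E->L'->B->R'->H->plug->A
Char 2 ('B'): step: R->6, L=6; B->plug->B->R->C->L->H->refl->G->L'->F->R'->D->plug->D

D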